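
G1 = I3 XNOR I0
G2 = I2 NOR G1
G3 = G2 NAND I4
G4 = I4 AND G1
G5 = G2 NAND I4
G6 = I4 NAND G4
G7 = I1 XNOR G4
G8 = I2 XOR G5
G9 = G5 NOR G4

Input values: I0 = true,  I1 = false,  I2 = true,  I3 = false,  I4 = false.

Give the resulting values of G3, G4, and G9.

G3 = true, G4 = false, G9 = false

G1 = I3 XNOR I0 = false XNOR true = false
G2 = I2 NOR G1 = true NOR false = false
G3 = G2 NAND I4 = false NAND false = true
G4 = I4 AND G1 = false AND false = false
G5 = G2 NAND I4 = false NAND false = true
G9 = G5 NOR G4 = true NOR false = false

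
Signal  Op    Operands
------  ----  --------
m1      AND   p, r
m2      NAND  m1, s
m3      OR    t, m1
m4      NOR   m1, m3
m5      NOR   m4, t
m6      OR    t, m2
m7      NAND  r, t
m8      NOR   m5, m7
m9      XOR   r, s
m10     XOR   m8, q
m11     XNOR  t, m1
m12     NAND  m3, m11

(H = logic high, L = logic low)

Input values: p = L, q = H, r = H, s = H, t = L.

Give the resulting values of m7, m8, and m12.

m7 = H  m8 = L  m12 = H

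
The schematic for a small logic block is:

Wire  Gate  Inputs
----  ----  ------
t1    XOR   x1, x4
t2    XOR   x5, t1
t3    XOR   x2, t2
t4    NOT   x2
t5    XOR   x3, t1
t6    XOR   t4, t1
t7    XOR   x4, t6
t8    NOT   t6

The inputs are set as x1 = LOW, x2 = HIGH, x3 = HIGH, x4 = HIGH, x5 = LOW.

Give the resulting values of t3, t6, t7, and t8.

t3 = LOW; t6 = HIGH; t7 = LOW; t8 = LOW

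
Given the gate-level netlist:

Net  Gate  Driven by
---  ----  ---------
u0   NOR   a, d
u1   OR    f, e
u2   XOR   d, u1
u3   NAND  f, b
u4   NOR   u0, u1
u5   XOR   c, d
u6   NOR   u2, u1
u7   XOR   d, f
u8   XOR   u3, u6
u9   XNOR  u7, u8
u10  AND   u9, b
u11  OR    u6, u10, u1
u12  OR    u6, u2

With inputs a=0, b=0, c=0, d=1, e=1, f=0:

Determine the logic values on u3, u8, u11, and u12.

u1 = f OR e = 0 OR 1 = 1
u2 = d XOR u1 = 1 XOR 1 = 0
u3 = f NAND b = 0 NAND 0 = 1
u6 = u2 NOR u1 = 0 NOR 1 = 0
u7 = d XOR f = 1 XOR 0 = 1
u8 = u3 XOR u6 = 1 XOR 0 = 1
u9 = u7 XNOR u8 = 1 XNOR 1 = 1
u10 = u9 AND b = 1 AND 0 = 0
u11 = u6 OR u10 OR u1 = 0 OR 0 OR 1 = 1
u12 = u6 OR u2 = 0 OR 0 = 0

u3 = 1, u8 = 1, u11 = 1, u12 = 0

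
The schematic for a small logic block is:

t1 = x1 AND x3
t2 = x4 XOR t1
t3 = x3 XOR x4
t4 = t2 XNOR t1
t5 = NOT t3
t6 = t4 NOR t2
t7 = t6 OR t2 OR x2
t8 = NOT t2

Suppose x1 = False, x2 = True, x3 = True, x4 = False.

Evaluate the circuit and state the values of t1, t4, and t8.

t1 = False; t4 = True; t8 = True

t1 = x1 AND x3 = False AND True = False
t2 = x4 XOR t1 = False XOR False = False
t4 = t2 XNOR t1 = False XNOR False = True
t8 = NOT t2 = NOT False = True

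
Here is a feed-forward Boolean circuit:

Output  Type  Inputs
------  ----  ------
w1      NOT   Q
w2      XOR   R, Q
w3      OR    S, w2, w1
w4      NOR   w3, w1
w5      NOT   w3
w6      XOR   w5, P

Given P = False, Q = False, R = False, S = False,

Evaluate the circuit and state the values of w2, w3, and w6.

w2 = False  w3 = True  w6 = False

w1 = NOT Q = NOT False = True
w2 = R XOR Q = False XOR False = False
w3 = S OR w2 OR w1 = False OR False OR True = True
w5 = NOT w3 = NOT True = False
w6 = w5 XOR P = False XOR False = False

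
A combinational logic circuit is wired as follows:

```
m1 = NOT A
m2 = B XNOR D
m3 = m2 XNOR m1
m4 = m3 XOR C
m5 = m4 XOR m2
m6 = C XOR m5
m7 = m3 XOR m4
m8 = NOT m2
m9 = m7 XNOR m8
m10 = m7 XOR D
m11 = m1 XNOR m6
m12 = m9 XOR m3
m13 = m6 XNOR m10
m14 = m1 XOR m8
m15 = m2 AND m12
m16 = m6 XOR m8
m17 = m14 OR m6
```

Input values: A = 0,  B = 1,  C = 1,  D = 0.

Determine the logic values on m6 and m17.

m6 = 0, m17 = 0

m1 = NOT A = NOT 0 = 1
m2 = B XNOR D = 1 XNOR 0 = 0
m3 = m2 XNOR m1 = 0 XNOR 1 = 0
m4 = m3 XOR C = 0 XOR 1 = 1
m5 = m4 XOR m2 = 1 XOR 0 = 1
m6 = C XOR m5 = 1 XOR 1 = 0
m8 = NOT m2 = NOT 0 = 1
m14 = m1 XOR m8 = 1 XOR 1 = 0
m17 = m14 OR m6 = 0 OR 0 = 0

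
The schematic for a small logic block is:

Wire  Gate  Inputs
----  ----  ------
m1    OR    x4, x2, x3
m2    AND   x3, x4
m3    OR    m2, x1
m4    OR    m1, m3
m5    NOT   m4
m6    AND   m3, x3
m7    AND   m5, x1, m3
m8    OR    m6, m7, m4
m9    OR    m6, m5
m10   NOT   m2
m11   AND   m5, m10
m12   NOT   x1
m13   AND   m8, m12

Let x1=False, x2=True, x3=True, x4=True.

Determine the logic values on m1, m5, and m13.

m1 = x4 OR x2 OR x3 = True OR True OR True = True
m2 = x3 AND x4 = True AND True = True
m3 = m2 OR x1 = True OR False = True
m4 = m1 OR m3 = True OR True = True
m5 = NOT m4 = NOT True = False
m6 = m3 AND x3 = True AND True = True
m7 = m5 AND x1 AND m3 = False AND False AND True = False
m8 = m6 OR m7 OR m4 = True OR False OR True = True
m12 = NOT x1 = NOT False = True
m13 = m8 AND m12 = True AND True = True

m1 = True, m5 = False, m13 = True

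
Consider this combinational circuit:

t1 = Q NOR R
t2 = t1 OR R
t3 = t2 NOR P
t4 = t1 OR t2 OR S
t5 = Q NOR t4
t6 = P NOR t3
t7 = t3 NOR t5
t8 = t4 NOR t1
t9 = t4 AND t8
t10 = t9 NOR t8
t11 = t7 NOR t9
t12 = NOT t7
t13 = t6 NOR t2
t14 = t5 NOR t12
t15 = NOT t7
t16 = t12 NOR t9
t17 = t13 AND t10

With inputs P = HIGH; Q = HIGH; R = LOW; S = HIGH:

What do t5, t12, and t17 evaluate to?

t5 = LOW, t12 = LOW, t17 = HIGH

t1 = Q NOR R = HIGH NOR LOW = LOW
t2 = t1 OR R = LOW OR LOW = LOW
t3 = t2 NOR P = LOW NOR HIGH = LOW
t4 = t1 OR t2 OR S = LOW OR LOW OR HIGH = HIGH
t5 = Q NOR t4 = HIGH NOR HIGH = LOW
t6 = P NOR t3 = HIGH NOR LOW = LOW
t7 = t3 NOR t5 = LOW NOR LOW = HIGH
t8 = t4 NOR t1 = HIGH NOR LOW = LOW
t9 = t4 AND t8 = HIGH AND LOW = LOW
t10 = t9 NOR t8 = LOW NOR LOW = HIGH
t12 = NOT t7 = NOT HIGH = LOW
t13 = t6 NOR t2 = LOW NOR LOW = HIGH
t17 = t13 AND t10 = HIGH AND HIGH = HIGH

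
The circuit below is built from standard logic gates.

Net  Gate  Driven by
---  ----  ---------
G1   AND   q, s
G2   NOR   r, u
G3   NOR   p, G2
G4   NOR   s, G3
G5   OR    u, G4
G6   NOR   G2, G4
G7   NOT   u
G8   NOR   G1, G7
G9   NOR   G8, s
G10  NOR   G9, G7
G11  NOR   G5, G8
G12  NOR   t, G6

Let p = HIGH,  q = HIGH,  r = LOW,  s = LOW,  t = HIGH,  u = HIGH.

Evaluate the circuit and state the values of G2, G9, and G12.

G1 = q AND s = HIGH AND LOW = LOW
G2 = r NOR u = LOW NOR HIGH = LOW
G3 = p NOR G2 = HIGH NOR LOW = LOW
G4 = s NOR G3 = LOW NOR LOW = HIGH
G6 = G2 NOR G4 = LOW NOR HIGH = LOW
G7 = NOT u = NOT HIGH = LOW
G8 = G1 NOR G7 = LOW NOR LOW = HIGH
G9 = G8 NOR s = HIGH NOR LOW = LOW
G12 = t NOR G6 = HIGH NOR LOW = LOW

G2 = LOW; G9 = LOW; G12 = LOW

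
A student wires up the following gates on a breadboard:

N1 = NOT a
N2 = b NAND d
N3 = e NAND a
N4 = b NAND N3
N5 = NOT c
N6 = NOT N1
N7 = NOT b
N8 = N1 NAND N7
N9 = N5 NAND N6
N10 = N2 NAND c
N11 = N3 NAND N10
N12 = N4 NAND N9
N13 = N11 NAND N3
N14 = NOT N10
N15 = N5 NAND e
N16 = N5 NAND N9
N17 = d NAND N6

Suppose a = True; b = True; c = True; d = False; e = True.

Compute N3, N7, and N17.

N3 = False, N7 = False, N17 = True

N1 = NOT a = NOT True = False
N3 = e NAND a = True NAND True = False
N6 = NOT N1 = NOT False = True
N7 = NOT b = NOT True = False
N17 = d NAND N6 = False NAND True = True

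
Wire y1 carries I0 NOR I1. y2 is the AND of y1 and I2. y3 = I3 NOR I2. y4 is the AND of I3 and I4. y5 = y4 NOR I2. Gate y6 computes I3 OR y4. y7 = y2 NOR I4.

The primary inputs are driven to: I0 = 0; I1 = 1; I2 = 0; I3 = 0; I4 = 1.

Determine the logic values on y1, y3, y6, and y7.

y1 = I0 NOR I1 = 0 NOR 1 = 0
y2 = y1 AND I2 = 0 AND 0 = 0
y3 = I3 NOR I2 = 0 NOR 0 = 1
y4 = I3 AND I4 = 0 AND 1 = 0
y6 = I3 OR y4 = 0 OR 0 = 0
y7 = y2 NOR I4 = 0 NOR 1 = 0

y1 = 0, y3 = 1, y6 = 0, y7 = 0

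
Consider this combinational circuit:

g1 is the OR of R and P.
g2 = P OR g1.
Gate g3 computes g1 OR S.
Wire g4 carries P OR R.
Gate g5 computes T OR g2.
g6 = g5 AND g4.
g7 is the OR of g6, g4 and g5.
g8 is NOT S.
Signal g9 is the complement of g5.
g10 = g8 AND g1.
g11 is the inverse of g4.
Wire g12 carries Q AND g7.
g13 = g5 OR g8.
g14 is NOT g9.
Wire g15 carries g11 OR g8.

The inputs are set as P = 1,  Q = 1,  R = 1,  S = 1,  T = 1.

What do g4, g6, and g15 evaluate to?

g4 = 1; g6 = 1; g15 = 0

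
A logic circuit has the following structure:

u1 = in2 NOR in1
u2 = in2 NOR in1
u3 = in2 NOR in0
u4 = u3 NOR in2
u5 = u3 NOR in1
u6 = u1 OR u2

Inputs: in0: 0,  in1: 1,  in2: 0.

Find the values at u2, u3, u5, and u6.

u2 = 0; u3 = 1; u5 = 0; u6 = 0

u1 = in2 NOR in1 = 0 NOR 1 = 0
u2 = in2 NOR in1 = 0 NOR 1 = 0
u3 = in2 NOR in0 = 0 NOR 0 = 1
u5 = u3 NOR in1 = 1 NOR 1 = 0
u6 = u1 OR u2 = 0 OR 0 = 0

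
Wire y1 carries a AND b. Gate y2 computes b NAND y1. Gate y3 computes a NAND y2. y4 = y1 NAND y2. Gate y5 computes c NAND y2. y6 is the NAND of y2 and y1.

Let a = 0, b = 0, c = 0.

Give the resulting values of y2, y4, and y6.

y1 = a AND b = 0 AND 0 = 0
y2 = b NAND y1 = 0 NAND 0 = 1
y4 = y1 NAND y2 = 0 NAND 1 = 1
y6 = y2 NAND y1 = 1 NAND 0 = 1

y2 = 1  y4 = 1  y6 = 1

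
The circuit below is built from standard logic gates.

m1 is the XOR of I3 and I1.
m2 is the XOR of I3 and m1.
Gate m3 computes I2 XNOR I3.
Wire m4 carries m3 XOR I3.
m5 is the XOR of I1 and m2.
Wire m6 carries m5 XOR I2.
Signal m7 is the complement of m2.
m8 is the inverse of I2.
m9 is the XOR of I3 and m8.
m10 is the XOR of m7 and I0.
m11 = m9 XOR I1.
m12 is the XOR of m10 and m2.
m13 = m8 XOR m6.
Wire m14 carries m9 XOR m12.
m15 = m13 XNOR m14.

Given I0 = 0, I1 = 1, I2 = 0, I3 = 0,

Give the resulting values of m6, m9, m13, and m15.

m6 = 0; m9 = 1; m13 = 1; m15 = 0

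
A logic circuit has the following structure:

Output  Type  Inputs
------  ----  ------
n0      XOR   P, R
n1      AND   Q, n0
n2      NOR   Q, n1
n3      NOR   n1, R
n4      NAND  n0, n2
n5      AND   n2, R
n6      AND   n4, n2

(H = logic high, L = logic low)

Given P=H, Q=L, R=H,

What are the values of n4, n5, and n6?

n0 = P XOR R = H XOR H = L
n1 = Q AND n0 = L AND L = L
n2 = Q NOR n1 = L NOR L = H
n4 = n0 NAND n2 = L NAND H = H
n5 = n2 AND R = H AND H = H
n6 = n4 AND n2 = H AND H = H

n4 = H  n5 = H  n6 = H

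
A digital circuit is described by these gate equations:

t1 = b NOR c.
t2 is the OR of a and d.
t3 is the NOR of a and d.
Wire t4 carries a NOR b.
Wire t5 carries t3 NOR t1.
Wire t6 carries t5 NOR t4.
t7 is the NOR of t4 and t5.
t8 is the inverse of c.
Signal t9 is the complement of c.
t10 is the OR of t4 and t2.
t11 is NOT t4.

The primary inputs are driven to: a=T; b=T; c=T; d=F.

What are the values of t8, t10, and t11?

t8 = F, t10 = T, t11 = T

t2 = a OR d = T OR F = T
t4 = a NOR b = T NOR T = F
t8 = NOT c = NOT T = F
t10 = t4 OR t2 = F OR T = T
t11 = NOT t4 = NOT F = T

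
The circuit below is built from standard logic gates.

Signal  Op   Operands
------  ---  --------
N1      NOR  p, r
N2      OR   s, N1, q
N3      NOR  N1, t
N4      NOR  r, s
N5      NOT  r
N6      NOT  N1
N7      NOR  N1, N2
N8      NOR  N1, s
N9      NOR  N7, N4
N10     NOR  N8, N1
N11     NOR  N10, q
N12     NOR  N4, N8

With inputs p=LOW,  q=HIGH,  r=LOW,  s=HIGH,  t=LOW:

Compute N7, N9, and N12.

N1 = p NOR r = LOW NOR LOW = HIGH
N2 = s OR N1 OR q = HIGH OR HIGH OR HIGH = HIGH
N4 = r NOR s = LOW NOR HIGH = LOW
N7 = N1 NOR N2 = HIGH NOR HIGH = LOW
N8 = N1 NOR s = HIGH NOR HIGH = LOW
N9 = N7 NOR N4 = LOW NOR LOW = HIGH
N12 = N4 NOR N8 = LOW NOR LOW = HIGH

N7 = LOW, N9 = HIGH, N12 = HIGH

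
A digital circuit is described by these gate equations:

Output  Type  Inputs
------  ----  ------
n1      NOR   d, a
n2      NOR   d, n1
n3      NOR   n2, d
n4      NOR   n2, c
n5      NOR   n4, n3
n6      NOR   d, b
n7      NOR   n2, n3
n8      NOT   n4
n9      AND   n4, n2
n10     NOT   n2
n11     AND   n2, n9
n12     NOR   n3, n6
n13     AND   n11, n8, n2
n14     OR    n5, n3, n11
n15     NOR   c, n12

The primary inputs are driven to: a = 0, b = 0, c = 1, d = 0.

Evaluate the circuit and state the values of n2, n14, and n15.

n1 = d NOR a = 0 NOR 0 = 1
n2 = d NOR n1 = 0 NOR 1 = 0
n3 = n2 NOR d = 0 NOR 0 = 1
n4 = n2 NOR c = 0 NOR 1 = 0
n5 = n4 NOR n3 = 0 NOR 1 = 0
n6 = d NOR b = 0 NOR 0 = 1
n9 = n4 AND n2 = 0 AND 0 = 0
n11 = n2 AND n9 = 0 AND 0 = 0
n12 = n3 NOR n6 = 1 NOR 1 = 0
n14 = n5 OR n3 OR n11 = 0 OR 1 OR 0 = 1
n15 = c NOR n12 = 1 NOR 0 = 0

n2 = 0  n14 = 1  n15 = 0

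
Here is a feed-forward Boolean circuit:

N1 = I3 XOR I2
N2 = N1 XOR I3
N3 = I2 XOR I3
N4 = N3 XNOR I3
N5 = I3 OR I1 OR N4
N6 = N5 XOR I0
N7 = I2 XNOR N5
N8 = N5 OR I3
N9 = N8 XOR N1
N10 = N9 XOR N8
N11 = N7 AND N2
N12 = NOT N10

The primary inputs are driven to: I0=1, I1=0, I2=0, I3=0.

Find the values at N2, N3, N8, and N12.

N1 = I3 XOR I2 = 0 XOR 0 = 0
N2 = N1 XOR I3 = 0 XOR 0 = 0
N3 = I2 XOR I3 = 0 XOR 0 = 0
N4 = N3 XNOR I3 = 0 XNOR 0 = 1
N5 = I3 OR I1 OR N4 = 0 OR 0 OR 1 = 1
N8 = N5 OR I3 = 1 OR 0 = 1
N9 = N8 XOR N1 = 1 XOR 0 = 1
N10 = N9 XOR N8 = 1 XOR 1 = 0
N12 = NOT N10 = NOT 0 = 1

N2 = 0; N3 = 0; N8 = 1; N12 = 1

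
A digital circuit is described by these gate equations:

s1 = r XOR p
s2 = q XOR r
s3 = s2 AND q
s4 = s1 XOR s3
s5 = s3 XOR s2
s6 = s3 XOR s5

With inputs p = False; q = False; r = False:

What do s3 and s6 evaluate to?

s2 = q XOR r = False XOR False = False
s3 = s2 AND q = False AND False = False
s5 = s3 XOR s2 = False XOR False = False
s6 = s3 XOR s5 = False XOR False = False

s3 = False, s6 = False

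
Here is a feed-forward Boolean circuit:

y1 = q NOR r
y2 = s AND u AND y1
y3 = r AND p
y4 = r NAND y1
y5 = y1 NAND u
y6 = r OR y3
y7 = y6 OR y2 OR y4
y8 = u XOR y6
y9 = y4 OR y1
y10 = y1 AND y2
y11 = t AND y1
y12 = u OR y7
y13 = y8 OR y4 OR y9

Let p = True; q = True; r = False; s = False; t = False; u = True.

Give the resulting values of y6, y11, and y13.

y1 = q NOR r = True NOR False = False
y3 = r AND p = False AND True = False
y4 = r NAND y1 = False NAND False = True
y6 = r OR y3 = False OR False = False
y8 = u XOR y6 = True XOR False = True
y9 = y4 OR y1 = True OR False = True
y11 = t AND y1 = False AND False = False
y13 = y8 OR y4 OR y9 = True OR True OR True = True

y6 = False  y11 = False  y13 = True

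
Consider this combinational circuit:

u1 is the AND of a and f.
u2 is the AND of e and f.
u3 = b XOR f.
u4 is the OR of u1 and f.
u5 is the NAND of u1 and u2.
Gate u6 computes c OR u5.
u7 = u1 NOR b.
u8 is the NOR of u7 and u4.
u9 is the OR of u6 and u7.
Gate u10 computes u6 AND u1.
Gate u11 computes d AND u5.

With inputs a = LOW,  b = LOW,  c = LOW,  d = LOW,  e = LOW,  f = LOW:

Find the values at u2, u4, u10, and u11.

u2 = LOW; u4 = LOW; u10 = LOW; u11 = LOW

u1 = a AND f = LOW AND LOW = LOW
u2 = e AND f = LOW AND LOW = LOW
u4 = u1 OR f = LOW OR LOW = LOW
u5 = u1 NAND u2 = LOW NAND LOW = HIGH
u6 = c OR u5 = LOW OR HIGH = HIGH
u10 = u6 AND u1 = HIGH AND LOW = LOW
u11 = d AND u5 = LOW AND HIGH = LOW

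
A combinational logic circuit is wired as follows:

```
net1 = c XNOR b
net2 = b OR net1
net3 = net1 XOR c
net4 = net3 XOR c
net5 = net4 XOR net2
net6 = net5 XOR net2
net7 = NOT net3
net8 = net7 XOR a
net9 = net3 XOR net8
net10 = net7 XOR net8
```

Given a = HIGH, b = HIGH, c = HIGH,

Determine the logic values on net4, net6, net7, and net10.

net1 = c XNOR b = HIGH XNOR HIGH = HIGH
net2 = b OR net1 = HIGH OR HIGH = HIGH
net3 = net1 XOR c = HIGH XOR HIGH = LOW
net4 = net3 XOR c = LOW XOR HIGH = HIGH
net5 = net4 XOR net2 = HIGH XOR HIGH = LOW
net6 = net5 XOR net2 = LOW XOR HIGH = HIGH
net7 = NOT net3 = NOT LOW = HIGH
net8 = net7 XOR a = HIGH XOR HIGH = LOW
net10 = net7 XOR net8 = HIGH XOR LOW = HIGH

net4 = HIGH; net6 = HIGH; net7 = HIGH; net10 = HIGH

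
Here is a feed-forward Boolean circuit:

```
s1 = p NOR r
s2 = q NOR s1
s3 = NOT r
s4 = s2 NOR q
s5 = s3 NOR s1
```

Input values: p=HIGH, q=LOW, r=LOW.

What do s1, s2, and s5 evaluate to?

s1 = p NOR r = HIGH NOR LOW = LOW
s2 = q NOR s1 = LOW NOR LOW = HIGH
s3 = NOT r = NOT LOW = HIGH
s5 = s3 NOR s1 = HIGH NOR LOW = LOW

s1 = LOW, s2 = HIGH, s5 = LOW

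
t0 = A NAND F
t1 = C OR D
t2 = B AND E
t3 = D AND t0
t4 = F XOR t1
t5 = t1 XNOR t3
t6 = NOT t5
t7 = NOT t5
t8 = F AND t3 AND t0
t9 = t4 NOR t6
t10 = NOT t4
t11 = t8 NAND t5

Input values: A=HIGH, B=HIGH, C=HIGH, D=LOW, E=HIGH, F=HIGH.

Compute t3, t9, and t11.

t0 = A NAND F = HIGH NAND HIGH = LOW
t1 = C OR D = HIGH OR LOW = HIGH
t3 = D AND t0 = LOW AND LOW = LOW
t4 = F XOR t1 = HIGH XOR HIGH = LOW
t5 = t1 XNOR t3 = HIGH XNOR LOW = LOW
t6 = NOT t5 = NOT LOW = HIGH
t8 = F AND t3 AND t0 = HIGH AND LOW AND LOW = LOW
t9 = t4 NOR t6 = LOW NOR HIGH = LOW
t11 = t8 NAND t5 = LOW NAND LOW = HIGH

t3 = LOW, t9 = LOW, t11 = HIGH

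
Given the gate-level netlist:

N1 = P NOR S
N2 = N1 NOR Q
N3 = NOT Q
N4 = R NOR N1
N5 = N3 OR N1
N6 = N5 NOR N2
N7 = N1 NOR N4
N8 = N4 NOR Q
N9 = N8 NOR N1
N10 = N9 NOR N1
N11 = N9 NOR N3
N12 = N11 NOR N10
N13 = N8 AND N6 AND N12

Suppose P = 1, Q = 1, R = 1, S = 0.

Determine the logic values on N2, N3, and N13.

N1 = P NOR S = 1 NOR 0 = 0
N2 = N1 NOR Q = 0 NOR 1 = 0
N3 = NOT Q = NOT 1 = 0
N4 = R NOR N1 = 1 NOR 0 = 0
N5 = N3 OR N1 = 0 OR 0 = 0
N6 = N5 NOR N2 = 0 NOR 0 = 1
N8 = N4 NOR Q = 0 NOR 1 = 0
N9 = N8 NOR N1 = 0 NOR 0 = 1
N10 = N9 NOR N1 = 1 NOR 0 = 0
N11 = N9 NOR N3 = 1 NOR 0 = 0
N12 = N11 NOR N10 = 0 NOR 0 = 1
N13 = N8 AND N6 AND N12 = 0 AND 1 AND 1 = 0

N2 = 0, N3 = 0, N13 = 0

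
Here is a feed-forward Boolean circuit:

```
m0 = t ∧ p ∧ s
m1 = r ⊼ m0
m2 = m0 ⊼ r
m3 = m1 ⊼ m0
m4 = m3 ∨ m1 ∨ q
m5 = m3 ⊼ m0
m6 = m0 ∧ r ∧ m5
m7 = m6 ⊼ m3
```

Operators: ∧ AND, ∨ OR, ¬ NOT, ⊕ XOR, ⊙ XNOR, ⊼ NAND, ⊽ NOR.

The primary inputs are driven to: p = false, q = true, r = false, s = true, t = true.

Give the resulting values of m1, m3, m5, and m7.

m1 = true, m3 = true, m5 = true, m7 = true

m0 = t AND p AND s = true AND false AND true = false
m1 = r NAND m0 = false NAND false = true
m3 = m1 NAND m0 = true NAND false = true
m5 = m3 NAND m0 = true NAND false = true
m6 = m0 AND r AND m5 = false AND false AND true = false
m7 = m6 NAND m3 = false NAND true = true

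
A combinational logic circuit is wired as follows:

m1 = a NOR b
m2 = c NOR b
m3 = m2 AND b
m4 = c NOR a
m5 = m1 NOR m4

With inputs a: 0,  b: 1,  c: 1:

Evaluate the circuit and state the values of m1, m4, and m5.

m1 = 0, m4 = 0, m5 = 1

m1 = a NOR b = 0 NOR 1 = 0
m4 = c NOR a = 1 NOR 0 = 0
m5 = m1 NOR m4 = 0 NOR 0 = 1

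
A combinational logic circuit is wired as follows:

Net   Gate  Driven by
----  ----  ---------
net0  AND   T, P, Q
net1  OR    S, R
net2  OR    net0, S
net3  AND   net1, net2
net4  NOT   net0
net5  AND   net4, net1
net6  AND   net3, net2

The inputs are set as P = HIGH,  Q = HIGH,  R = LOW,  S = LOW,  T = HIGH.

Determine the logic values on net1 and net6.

net1 = LOW; net6 = LOW

net0 = T AND P AND Q = HIGH AND HIGH AND HIGH = HIGH
net1 = S OR R = LOW OR LOW = LOW
net2 = net0 OR S = HIGH OR LOW = HIGH
net3 = net1 AND net2 = LOW AND HIGH = LOW
net6 = net3 AND net2 = LOW AND HIGH = LOW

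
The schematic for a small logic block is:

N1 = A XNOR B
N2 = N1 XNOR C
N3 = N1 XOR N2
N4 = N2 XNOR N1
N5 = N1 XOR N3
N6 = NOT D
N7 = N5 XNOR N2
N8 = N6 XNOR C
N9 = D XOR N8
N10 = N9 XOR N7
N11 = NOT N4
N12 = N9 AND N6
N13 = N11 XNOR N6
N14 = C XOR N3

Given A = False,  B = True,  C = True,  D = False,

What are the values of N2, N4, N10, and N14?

N2 = False  N4 = True  N10 = False  N14 = True

N1 = A XNOR B = False XNOR True = False
N2 = N1 XNOR C = False XNOR True = False
N3 = N1 XOR N2 = False XOR False = False
N4 = N2 XNOR N1 = False XNOR False = True
N5 = N1 XOR N3 = False XOR False = False
N6 = NOT D = NOT False = True
N7 = N5 XNOR N2 = False XNOR False = True
N8 = N6 XNOR C = True XNOR True = True
N9 = D XOR N8 = False XOR True = True
N10 = N9 XOR N7 = True XOR True = False
N14 = C XOR N3 = True XOR False = True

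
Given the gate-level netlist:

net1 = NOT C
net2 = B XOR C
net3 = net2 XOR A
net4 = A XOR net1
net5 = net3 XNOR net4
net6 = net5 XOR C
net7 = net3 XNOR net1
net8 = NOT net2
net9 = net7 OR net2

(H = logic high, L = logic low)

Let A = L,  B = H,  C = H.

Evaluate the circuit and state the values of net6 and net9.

net6 = L; net9 = H

net1 = NOT C = NOT H = L
net2 = B XOR C = H XOR H = L
net3 = net2 XOR A = L XOR L = L
net4 = A XOR net1 = L XOR L = L
net5 = net3 XNOR net4 = L XNOR L = H
net6 = net5 XOR C = H XOR H = L
net7 = net3 XNOR net1 = L XNOR L = H
net9 = net7 OR net2 = H OR L = H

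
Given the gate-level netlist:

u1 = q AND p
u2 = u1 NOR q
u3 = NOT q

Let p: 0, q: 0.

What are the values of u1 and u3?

u1 = 0, u3 = 1

u1 = q AND p = 0 AND 0 = 0
u3 = NOT q = NOT 0 = 1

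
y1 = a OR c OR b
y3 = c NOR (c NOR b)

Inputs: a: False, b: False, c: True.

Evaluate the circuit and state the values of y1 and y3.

y1 = True, y3 = False

y1 = False OR True OR False = True
y3 = True NOR (True NOR False) = False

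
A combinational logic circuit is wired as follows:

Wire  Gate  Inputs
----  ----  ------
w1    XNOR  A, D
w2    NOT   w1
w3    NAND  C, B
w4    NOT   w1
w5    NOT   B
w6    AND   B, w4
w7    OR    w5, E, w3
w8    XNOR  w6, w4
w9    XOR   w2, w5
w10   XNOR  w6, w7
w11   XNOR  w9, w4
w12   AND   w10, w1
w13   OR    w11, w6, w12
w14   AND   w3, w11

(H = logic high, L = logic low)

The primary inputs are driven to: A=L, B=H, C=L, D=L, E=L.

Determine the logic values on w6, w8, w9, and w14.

w6 = L; w8 = H; w9 = L; w14 = H

w1 = A XNOR D = L XNOR L = H
w2 = NOT w1 = NOT H = L
w3 = C NAND B = L NAND H = H
w4 = NOT w1 = NOT H = L
w5 = NOT B = NOT H = L
w6 = B AND w4 = H AND L = L
w8 = w6 XNOR w4 = L XNOR L = H
w9 = w2 XOR w5 = L XOR L = L
w11 = w9 XNOR w4 = L XNOR L = H
w14 = w3 AND w11 = H AND H = H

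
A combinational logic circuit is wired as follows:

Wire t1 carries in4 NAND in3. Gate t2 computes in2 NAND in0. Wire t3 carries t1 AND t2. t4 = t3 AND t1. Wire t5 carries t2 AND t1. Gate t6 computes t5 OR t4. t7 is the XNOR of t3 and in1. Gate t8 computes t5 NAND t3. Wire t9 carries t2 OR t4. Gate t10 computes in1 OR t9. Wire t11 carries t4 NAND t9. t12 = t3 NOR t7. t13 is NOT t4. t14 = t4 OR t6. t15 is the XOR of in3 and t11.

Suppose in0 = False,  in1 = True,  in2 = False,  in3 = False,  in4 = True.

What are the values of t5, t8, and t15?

t5 = True  t8 = False  t15 = False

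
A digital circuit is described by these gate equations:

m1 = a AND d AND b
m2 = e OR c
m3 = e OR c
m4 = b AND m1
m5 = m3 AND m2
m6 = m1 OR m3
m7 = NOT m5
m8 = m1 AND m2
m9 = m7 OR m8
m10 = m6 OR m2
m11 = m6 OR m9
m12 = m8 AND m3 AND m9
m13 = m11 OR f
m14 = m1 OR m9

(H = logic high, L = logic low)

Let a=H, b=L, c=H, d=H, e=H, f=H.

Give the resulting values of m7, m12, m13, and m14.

m7 = L  m12 = L  m13 = H  m14 = L

m1 = a AND d AND b = H AND H AND L = L
m2 = e OR c = H OR H = H
m3 = e OR c = H OR H = H
m5 = m3 AND m2 = H AND H = H
m6 = m1 OR m3 = L OR H = H
m7 = NOT m5 = NOT H = L
m8 = m1 AND m2 = L AND H = L
m9 = m7 OR m8 = L OR L = L
m11 = m6 OR m9 = H OR L = H
m12 = m8 AND m3 AND m9 = L AND H AND L = L
m13 = m11 OR f = H OR H = H
m14 = m1 OR m9 = L OR L = L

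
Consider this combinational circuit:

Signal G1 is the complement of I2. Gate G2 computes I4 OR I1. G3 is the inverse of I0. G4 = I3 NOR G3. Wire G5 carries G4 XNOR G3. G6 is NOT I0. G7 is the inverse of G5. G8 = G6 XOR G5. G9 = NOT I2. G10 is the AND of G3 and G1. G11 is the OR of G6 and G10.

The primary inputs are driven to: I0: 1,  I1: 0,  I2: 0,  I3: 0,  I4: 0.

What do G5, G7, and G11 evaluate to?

G5 = 0, G7 = 1, G11 = 0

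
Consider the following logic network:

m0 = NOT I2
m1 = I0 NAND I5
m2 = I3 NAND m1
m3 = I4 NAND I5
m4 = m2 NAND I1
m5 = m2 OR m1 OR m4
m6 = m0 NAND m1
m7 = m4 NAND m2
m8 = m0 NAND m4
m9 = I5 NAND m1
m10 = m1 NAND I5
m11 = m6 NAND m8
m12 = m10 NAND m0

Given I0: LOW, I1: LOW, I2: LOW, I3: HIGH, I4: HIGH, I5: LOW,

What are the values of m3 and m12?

m0 = NOT I2 = NOT LOW = HIGH
m1 = I0 NAND I5 = LOW NAND LOW = HIGH
m3 = I4 NAND I5 = HIGH NAND LOW = HIGH
m10 = m1 NAND I5 = HIGH NAND LOW = HIGH
m12 = m10 NAND m0 = HIGH NAND HIGH = LOW

m3 = HIGH, m12 = LOW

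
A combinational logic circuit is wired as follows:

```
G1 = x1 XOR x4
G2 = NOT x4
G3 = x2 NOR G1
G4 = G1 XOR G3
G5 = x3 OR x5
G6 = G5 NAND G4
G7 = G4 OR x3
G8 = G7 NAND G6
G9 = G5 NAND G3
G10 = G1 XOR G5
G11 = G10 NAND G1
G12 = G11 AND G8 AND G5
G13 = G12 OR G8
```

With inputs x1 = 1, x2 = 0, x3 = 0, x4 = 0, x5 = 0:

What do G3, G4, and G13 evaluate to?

G1 = x1 XOR x4 = 1 XOR 0 = 1
G3 = x2 NOR G1 = 0 NOR 1 = 0
G4 = G1 XOR G3 = 1 XOR 0 = 1
G5 = x3 OR x5 = 0 OR 0 = 0
G6 = G5 NAND G4 = 0 NAND 1 = 1
G7 = G4 OR x3 = 1 OR 0 = 1
G8 = G7 NAND G6 = 1 NAND 1 = 0
G10 = G1 XOR G5 = 1 XOR 0 = 1
G11 = G10 NAND G1 = 1 NAND 1 = 0
G12 = G11 AND G8 AND G5 = 0 AND 0 AND 0 = 0
G13 = G12 OR G8 = 0 OR 0 = 0

G3 = 0  G4 = 1  G13 = 0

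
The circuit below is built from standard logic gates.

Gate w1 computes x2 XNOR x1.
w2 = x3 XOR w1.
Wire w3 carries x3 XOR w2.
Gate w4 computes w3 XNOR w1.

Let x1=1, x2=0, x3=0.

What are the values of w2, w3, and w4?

w1 = x2 XNOR x1 = 0 XNOR 1 = 0
w2 = x3 XOR w1 = 0 XOR 0 = 0
w3 = x3 XOR w2 = 0 XOR 0 = 0
w4 = w3 XNOR w1 = 0 XNOR 0 = 1

w2 = 0  w3 = 0  w4 = 1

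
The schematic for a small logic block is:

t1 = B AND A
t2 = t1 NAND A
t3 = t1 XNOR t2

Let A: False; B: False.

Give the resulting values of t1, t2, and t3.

t1 = False, t2 = True, t3 = False

t1 = B AND A = False AND False = False
t2 = t1 NAND A = False NAND False = True
t3 = t1 XNOR t2 = False XNOR True = False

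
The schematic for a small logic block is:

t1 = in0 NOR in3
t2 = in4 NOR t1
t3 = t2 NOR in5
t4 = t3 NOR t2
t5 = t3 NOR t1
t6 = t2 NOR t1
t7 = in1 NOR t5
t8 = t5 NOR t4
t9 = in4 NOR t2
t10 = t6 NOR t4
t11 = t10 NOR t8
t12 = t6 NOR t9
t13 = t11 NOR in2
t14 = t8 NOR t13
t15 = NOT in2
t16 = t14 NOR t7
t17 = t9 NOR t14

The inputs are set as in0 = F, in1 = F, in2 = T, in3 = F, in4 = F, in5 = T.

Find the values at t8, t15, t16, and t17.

t1 = in0 NOR in3 = F NOR F = T
t2 = in4 NOR t1 = F NOR T = F
t3 = t2 NOR in5 = F NOR T = F
t4 = t3 NOR t2 = F NOR F = T
t5 = t3 NOR t1 = F NOR T = F
t6 = t2 NOR t1 = F NOR T = F
t7 = in1 NOR t5 = F NOR F = T
t8 = t5 NOR t4 = F NOR T = F
t9 = in4 NOR t2 = F NOR F = T
t10 = t6 NOR t4 = F NOR T = F
t11 = t10 NOR t8 = F NOR F = T
t13 = t11 NOR in2 = T NOR T = F
t14 = t8 NOR t13 = F NOR F = T
t15 = NOT in2 = NOT T = F
t16 = t14 NOR t7 = T NOR T = F
t17 = t9 NOR t14 = T NOR T = F

t8 = F  t15 = F  t16 = F  t17 = F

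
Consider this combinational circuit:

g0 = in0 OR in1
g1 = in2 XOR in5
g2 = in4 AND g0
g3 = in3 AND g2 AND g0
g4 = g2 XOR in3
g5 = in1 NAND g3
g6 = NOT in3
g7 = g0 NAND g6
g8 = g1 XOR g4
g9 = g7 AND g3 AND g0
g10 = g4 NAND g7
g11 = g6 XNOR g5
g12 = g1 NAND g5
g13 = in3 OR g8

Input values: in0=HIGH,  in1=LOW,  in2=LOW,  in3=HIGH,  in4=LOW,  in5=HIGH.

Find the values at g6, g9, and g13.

g6 = LOW; g9 = LOW; g13 = HIGH

g0 = in0 OR in1 = HIGH OR LOW = HIGH
g1 = in2 XOR in5 = LOW XOR HIGH = HIGH
g2 = in4 AND g0 = LOW AND HIGH = LOW
g3 = in3 AND g2 AND g0 = HIGH AND LOW AND HIGH = LOW
g4 = g2 XOR in3 = LOW XOR HIGH = HIGH
g6 = NOT in3 = NOT HIGH = LOW
g7 = g0 NAND g6 = HIGH NAND LOW = HIGH
g8 = g1 XOR g4 = HIGH XOR HIGH = LOW
g9 = g7 AND g3 AND g0 = HIGH AND LOW AND HIGH = LOW
g13 = in3 OR g8 = HIGH OR LOW = HIGH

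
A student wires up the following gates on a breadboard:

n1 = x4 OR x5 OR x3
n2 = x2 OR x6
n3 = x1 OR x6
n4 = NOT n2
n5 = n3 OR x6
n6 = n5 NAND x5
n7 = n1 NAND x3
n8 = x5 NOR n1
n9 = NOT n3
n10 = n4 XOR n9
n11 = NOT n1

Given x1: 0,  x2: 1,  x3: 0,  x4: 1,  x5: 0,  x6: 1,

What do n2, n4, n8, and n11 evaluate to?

n2 = 1; n4 = 0; n8 = 0; n11 = 0

n1 = x4 OR x5 OR x3 = 1 OR 0 OR 0 = 1
n2 = x2 OR x6 = 1 OR 1 = 1
n4 = NOT n2 = NOT 1 = 0
n8 = x5 NOR n1 = 0 NOR 1 = 0
n11 = NOT n1 = NOT 1 = 0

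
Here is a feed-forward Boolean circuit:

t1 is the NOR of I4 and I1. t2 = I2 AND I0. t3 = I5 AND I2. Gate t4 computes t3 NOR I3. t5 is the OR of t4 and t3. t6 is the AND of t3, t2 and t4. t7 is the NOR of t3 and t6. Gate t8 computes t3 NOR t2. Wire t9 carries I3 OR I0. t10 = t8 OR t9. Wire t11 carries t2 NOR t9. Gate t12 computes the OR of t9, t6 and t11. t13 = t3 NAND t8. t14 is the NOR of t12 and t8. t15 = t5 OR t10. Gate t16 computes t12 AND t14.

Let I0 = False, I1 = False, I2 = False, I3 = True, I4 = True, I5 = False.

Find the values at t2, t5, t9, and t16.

t2 = I2 AND I0 = False AND False = False
t3 = I5 AND I2 = False AND False = False
t4 = t3 NOR I3 = False NOR True = False
t5 = t4 OR t3 = False OR False = False
t6 = t3 AND t2 AND t4 = False AND False AND False = False
t8 = t3 NOR t2 = False NOR False = True
t9 = I3 OR I0 = True OR False = True
t11 = t2 NOR t9 = False NOR True = False
t12 = t9 OR t6 OR t11 = True OR False OR False = True
t14 = t12 NOR t8 = True NOR True = False
t16 = t12 AND t14 = True AND False = False

t2 = False; t5 = False; t9 = True; t16 = False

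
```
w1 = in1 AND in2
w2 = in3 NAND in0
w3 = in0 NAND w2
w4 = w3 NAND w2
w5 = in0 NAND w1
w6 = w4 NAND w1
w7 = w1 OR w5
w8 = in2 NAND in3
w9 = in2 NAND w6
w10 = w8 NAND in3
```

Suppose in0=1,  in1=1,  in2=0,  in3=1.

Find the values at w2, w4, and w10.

w2 = in3 NAND in0 = 1 NAND 1 = 0
w3 = in0 NAND w2 = 1 NAND 0 = 1
w4 = w3 NAND w2 = 1 NAND 0 = 1
w8 = in2 NAND in3 = 0 NAND 1 = 1
w10 = w8 NAND in3 = 1 NAND 1 = 0

w2 = 0  w4 = 1  w10 = 0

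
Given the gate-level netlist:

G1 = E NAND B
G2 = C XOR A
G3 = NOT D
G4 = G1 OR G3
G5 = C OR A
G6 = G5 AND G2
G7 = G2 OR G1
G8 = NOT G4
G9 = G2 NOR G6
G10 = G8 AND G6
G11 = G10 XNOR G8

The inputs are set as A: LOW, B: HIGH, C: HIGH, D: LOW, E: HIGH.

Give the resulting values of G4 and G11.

G4 = HIGH; G11 = HIGH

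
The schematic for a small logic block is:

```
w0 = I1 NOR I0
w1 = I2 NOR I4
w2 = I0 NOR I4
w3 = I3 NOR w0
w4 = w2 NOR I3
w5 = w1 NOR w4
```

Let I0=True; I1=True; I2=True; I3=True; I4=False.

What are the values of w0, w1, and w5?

w0 = I1 NOR I0 = True NOR True = False
w1 = I2 NOR I4 = True NOR False = False
w2 = I0 NOR I4 = True NOR False = False
w4 = w2 NOR I3 = False NOR True = False
w5 = w1 NOR w4 = False NOR False = True

w0 = False; w1 = False; w5 = True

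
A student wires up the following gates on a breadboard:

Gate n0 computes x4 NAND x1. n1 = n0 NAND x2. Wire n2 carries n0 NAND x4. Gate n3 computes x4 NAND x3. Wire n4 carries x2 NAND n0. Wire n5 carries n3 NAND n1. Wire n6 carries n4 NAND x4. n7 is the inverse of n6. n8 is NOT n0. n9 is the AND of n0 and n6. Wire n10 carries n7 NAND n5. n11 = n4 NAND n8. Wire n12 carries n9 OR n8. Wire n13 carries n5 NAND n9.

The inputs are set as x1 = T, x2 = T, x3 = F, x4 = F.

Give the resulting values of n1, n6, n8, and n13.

n1 = F, n6 = T, n8 = F, n13 = F

n0 = x4 NAND x1 = F NAND T = T
n1 = n0 NAND x2 = T NAND T = F
n3 = x4 NAND x3 = F NAND F = T
n4 = x2 NAND n0 = T NAND T = F
n5 = n3 NAND n1 = T NAND F = T
n6 = n4 NAND x4 = F NAND F = T
n8 = NOT n0 = NOT T = F
n9 = n0 AND n6 = T AND T = T
n13 = n5 NAND n9 = T NAND T = F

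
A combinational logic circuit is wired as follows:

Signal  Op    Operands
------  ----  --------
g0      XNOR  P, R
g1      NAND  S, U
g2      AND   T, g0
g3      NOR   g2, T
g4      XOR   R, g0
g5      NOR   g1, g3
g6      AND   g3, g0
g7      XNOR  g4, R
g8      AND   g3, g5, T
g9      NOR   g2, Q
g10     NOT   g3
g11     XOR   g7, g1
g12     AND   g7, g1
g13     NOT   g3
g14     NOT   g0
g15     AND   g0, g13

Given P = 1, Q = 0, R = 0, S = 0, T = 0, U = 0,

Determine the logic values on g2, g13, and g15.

g2 = 0, g13 = 0, g15 = 0

g0 = P XNOR R = 1 XNOR 0 = 0
g2 = T AND g0 = 0 AND 0 = 0
g3 = g2 NOR T = 0 NOR 0 = 1
g13 = NOT g3 = NOT 1 = 0
g15 = g0 AND g13 = 0 AND 0 = 0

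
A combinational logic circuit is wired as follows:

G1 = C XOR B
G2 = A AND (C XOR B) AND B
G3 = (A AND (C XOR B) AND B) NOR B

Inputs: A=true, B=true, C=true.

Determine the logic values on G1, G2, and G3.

G1 = true XOR true = false
G2 = true AND (true XOR true) AND true = false
G3 = (true AND (true XOR true) AND true) NOR true = false

G1 = false, G2 = false, G3 = false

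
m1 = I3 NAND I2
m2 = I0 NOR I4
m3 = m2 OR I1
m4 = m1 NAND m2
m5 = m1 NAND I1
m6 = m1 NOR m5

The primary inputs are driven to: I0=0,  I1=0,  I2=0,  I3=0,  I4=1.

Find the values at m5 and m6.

m5 = 1, m6 = 0

m1 = I3 NAND I2 = 0 NAND 0 = 1
m5 = m1 NAND I1 = 1 NAND 0 = 1
m6 = m1 NOR m5 = 1 NOR 1 = 0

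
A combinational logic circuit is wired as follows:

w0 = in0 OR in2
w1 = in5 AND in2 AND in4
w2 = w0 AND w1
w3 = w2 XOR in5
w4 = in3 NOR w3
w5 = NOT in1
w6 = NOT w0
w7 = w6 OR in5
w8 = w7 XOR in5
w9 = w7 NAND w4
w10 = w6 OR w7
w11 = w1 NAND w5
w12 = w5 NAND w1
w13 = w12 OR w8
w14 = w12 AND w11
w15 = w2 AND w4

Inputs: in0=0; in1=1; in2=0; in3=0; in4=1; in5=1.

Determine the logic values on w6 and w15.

w6 = 1, w15 = 0

w0 = in0 OR in2 = 0 OR 0 = 0
w1 = in5 AND in2 AND in4 = 1 AND 0 AND 1 = 0
w2 = w0 AND w1 = 0 AND 0 = 0
w3 = w2 XOR in5 = 0 XOR 1 = 1
w4 = in3 NOR w3 = 0 NOR 1 = 0
w6 = NOT w0 = NOT 0 = 1
w15 = w2 AND w4 = 0 AND 0 = 0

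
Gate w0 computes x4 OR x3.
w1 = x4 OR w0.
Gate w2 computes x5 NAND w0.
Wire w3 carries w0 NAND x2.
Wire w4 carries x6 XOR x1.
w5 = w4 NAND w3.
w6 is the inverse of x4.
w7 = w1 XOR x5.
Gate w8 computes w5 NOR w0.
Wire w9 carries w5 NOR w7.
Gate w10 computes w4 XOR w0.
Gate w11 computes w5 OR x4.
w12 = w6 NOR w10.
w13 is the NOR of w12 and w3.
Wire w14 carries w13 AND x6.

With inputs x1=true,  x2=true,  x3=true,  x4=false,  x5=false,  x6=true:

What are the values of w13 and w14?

w13 = true  w14 = true

w0 = x4 OR x3 = false OR true = true
w3 = w0 NAND x2 = true NAND true = false
w4 = x6 XOR x1 = true XOR true = false
w6 = NOT x4 = NOT false = true
w10 = w4 XOR w0 = false XOR true = true
w12 = w6 NOR w10 = true NOR true = false
w13 = w12 NOR w3 = false NOR false = true
w14 = w13 AND x6 = true AND true = true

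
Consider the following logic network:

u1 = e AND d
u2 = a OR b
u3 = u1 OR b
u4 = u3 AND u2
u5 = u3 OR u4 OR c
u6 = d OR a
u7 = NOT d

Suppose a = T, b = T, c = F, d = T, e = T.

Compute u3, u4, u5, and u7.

u3 = T, u4 = T, u5 = T, u7 = F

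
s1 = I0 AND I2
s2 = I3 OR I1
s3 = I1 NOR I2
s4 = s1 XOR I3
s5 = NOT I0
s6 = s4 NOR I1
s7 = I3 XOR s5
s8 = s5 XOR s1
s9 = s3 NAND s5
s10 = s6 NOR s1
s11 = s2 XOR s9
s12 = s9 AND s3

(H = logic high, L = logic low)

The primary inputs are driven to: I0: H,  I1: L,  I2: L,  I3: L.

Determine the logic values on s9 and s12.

s9 = H  s12 = H

s3 = I1 NOR I2 = L NOR L = H
s5 = NOT I0 = NOT H = L
s9 = s3 NAND s5 = H NAND L = H
s12 = s9 AND s3 = H AND H = H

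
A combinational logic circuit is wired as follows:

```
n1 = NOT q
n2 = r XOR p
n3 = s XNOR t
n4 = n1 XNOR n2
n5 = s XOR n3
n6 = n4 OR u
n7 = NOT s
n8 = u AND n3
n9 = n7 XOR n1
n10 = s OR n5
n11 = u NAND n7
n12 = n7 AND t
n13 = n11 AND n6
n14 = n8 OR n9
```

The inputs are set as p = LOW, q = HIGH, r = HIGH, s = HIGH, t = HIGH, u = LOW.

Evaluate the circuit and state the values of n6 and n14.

n1 = NOT q = NOT HIGH = LOW
n2 = r XOR p = HIGH XOR LOW = HIGH
n3 = s XNOR t = HIGH XNOR HIGH = HIGH
n4 = n1 XNOR n2 = LOW XNOR HIGH = LOW
n6 = n4 OR u = LOW OR LOW = LOW
n7 = NOT s = NOT HIGH = LOW
n8 = u AND n3 = LOW AND HIGH = LOW
n9 = n7 XOR n1 = LOW XOR LOW = LOW
n14 = n8 OR n9 = LOW OR LOW = LOW

n6 = LOW, n14 = LOW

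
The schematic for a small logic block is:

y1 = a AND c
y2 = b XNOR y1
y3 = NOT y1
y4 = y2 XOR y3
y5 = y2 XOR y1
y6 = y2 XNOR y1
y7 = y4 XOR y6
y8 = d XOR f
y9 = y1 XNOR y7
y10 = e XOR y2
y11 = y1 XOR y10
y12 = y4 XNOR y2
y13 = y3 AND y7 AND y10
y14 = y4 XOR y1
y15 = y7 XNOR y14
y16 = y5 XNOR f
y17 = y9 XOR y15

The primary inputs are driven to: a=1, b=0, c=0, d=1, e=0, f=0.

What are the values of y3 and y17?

y1 = a AND c = 1 AND 0 = 0
y2 = b XNOR y1 = 0 XNOR 0 = 1
y3 = NOT y1 = NOT 0 = 1
y4 = y2 XOR y3 = 1 XOR 1 = 0
y6 = y2 XNOR y1 = 1 XNOR 0 = 0
y7 = y4 XOR y6 = 0 XOR 0 = 0
y9 = y1 XNOR y7 = 0 XNOR 0 = 1
y14 = y4 XOR y1 = 0 XOR 0 = 0
y15 = y7 XNOR y14 = 0 XNOR 0 = 1
y17 = y9 XOR y15 = 1 XOR 1 = 0

y3 = 1; y17 = 0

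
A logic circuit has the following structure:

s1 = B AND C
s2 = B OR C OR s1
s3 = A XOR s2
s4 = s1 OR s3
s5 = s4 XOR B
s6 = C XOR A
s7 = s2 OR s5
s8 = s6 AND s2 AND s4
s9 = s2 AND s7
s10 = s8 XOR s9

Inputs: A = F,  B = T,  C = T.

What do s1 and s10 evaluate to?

s1 = T, s10 = F

s1 = B AND C = T AND T = T
s2 = B OR C OR s1 = T OR T OR T = T
s3 = A XOR s2 = F XOR T = T
s4 = s1 OR s3 = T OR T = T
s5 = s4 XOR B = T XOR T = F
s6 = C XOR A = T XOR F = T
s7 = s2 OR s5 = T OR F = T
s8 = s6 AND s2 AND s4 = T AND T AND T = T
s9 = s2 AND s7 = T AND T = T
s10 = s8 XOR s9 = T XOR T = F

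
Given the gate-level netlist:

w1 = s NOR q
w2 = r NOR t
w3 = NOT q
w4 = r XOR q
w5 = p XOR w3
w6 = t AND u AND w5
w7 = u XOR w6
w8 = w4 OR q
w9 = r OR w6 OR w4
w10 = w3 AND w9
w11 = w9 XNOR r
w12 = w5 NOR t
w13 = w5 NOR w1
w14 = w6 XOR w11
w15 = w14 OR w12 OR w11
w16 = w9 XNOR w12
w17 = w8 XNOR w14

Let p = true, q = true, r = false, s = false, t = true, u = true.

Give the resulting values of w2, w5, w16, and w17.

w2 = r NOR t = false NOR true = false
w3 = NOT q = NOT true = false
w4 = r XOR q = false XOR true = true
w5 = p XOR w3 = true XOR false = true
w6 = t AND u AND w5 = true AND true AND true = true
w8 = w4 OR q = true OR true = true
w9 = r OR w6 OR w4 = false OR true OR true = true
w11 = w9 XNOR r = true XNOR false = false
w12 = w5 NOR t = true NOR true = false
w14 = w6 XOR w11 = true XOR false = true
w16 = w9 XNOR w12 = true XNOR false = false
w17 = w8 XNOR w14 = true XNOR true = true

w2 = false; w5 = true; w16 = false; w17 = true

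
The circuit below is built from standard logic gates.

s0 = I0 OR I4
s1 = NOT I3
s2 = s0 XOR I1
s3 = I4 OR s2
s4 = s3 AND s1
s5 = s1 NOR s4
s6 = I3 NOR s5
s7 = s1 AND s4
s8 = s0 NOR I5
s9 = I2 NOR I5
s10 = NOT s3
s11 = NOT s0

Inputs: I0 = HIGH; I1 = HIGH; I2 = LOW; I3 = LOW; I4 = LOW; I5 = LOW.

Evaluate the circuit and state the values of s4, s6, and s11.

s4 = LOW; s6 = HIGH; s11 = LOW

s0 = I0 OR I4 = HIGH OR LOW = HIGH
s1 = NOT I3 = NOT LOW = HIGH
s2 = s0 XOR I1 = HIGH XOR HIGH = LOW
s3 = I4 OR s2 = LOW OR LOW = LOW
s4 = s3 AND s1 = LOW AND HIGH = LOW
s5 = s1 NOR s4 = HIGH NOR LOW = LOW
s6 = I3 NOR s5 = LOW NOR LOW = HIGH
s11 = NOT s0 = NOT HIGH = LOW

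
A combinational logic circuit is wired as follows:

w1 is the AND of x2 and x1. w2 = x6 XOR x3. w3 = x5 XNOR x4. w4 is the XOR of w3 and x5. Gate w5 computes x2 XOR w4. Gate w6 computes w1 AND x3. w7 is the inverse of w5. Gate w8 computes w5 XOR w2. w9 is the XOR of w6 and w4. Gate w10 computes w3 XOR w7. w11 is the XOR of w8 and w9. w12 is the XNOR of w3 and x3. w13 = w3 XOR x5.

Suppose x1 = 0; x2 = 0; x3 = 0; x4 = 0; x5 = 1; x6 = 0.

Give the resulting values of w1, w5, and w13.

w1 = 0; w5 = 1; w13 = 1

w1 = x2 AND x1 = 0 AND 0 = 0
w3 = x5 XNOR x4 = 1 XNOR 0 = 0
w4 = w3 XOR x5 = 0 XOR 1 = 1
w5 = x2 XOR w4 = 0 XOR 1 = 1
w13 = w3 XOR x5 = 0 XOR 1 = 1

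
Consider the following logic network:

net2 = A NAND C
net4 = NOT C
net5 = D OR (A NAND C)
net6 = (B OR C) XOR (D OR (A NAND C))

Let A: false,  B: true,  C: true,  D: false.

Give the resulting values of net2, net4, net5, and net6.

net2 = false NAND true = true
net4 = NOT true = false
net5 = false OR (false NAND true) = true
net6 = (true OR true) XOR (false OR (false NAND true)) = false

net2 = true, net4 = false, net5 = true, net6 = false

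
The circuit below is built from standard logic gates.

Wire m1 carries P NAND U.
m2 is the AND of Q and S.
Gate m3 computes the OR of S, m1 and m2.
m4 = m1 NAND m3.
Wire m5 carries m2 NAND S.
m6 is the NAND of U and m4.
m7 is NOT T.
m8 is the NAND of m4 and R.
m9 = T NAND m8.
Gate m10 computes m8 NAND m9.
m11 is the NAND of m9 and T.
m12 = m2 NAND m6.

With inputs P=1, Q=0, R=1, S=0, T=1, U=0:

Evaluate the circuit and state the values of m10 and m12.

m1 = P NAND U = 1 NAND 0 = 1
m2 = Q AND S = 0 AND 0 = 0
m3 = S OR m1 OR m2 = 0 OR 1 OR 0 = 1
m4 = m1 NAND m3 = 1 NAND 1 = 0
m6 = U NAND m4 = 0 NAND 0 = 1
m8 = m4 NAND R = 0 NAND 1 = 1
m9 = T NAND m8 = 1 NAND 1 = 0
m10 = m8 NAND m9 = 1 NAND 0 = 1
m12 = m2 NAND m6 = 0 NAND 1 = 1

m10 = 1  m12 = 1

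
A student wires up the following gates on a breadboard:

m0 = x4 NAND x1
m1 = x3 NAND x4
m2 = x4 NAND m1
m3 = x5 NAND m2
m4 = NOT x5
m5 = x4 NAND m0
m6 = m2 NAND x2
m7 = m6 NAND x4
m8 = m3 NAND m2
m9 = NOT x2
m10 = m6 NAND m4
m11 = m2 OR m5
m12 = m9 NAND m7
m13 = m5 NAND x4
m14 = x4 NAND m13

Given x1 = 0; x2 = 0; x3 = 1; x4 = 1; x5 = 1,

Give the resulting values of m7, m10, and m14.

m0 = x4 NAND x1 = 1 NAND 0 = 1
m1 = x3 NAND x4 = 1 NAND 1 = 0
m2 = x4 NAND m1 = 1 NAND 0 = 1
m4 = NOT x5 = NOT 1 = 0
m5 = x4 NAND m0 = 1 NAND 1 = 0
m6 = m2 NAND x2 = 1 NAND 0 = 1
m7 = m6 NAND x4 = 1 NAND 1 = 0
m10 = m6 NAND m4 = 1 NAND 0 = 1
m13 = m5 NAND x4 = 0 NAND 1 = 1
m14 = x4 NAND m13 = 1 NAND 1 = 0

m7 = 0, m10 = 1, m14 = 0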